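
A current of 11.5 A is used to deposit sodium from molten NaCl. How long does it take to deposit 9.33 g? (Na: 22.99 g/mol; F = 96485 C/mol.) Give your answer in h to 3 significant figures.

n(Na) = 9.33 / 22.99 = 0.4058 mol
Na⁺ + e⁻ → Na, so n(e⁻) = 0.4058 mol
Q = 0.4058 × 96485 = 39150 C
t = Q / I = 39150 / 11.5 = 3404 s = 0.946 h

0.946 h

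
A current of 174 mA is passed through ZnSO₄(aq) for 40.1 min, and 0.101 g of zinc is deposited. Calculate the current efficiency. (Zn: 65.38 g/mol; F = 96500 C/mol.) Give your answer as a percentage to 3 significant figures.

71.2%

Q = 0.174 × 2406 = 418.6 C
n(e⁻) = 418.6 / 96500 = 0.004338 mol
Zn²⁺ + 2e⁻ → Zn, so theoretical n(Zn) = 0.002169 mol → 0.1418 g
Efficiency = 0.101 / 0.1418 = 0.7123 = 71.2%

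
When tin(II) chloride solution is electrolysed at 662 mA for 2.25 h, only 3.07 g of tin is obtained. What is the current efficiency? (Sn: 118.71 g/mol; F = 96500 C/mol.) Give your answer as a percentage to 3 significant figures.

Q = 0.662 × 8100 = 5362 C
n(e⁻) = 5362 / 96500 = 0.05556 mol
Sn²⁺ + 2e⁻ → Sn, so theoretical n(Sn) = 0.02778 mol → 3.298 g
Efficiency = 3.07 / 3.298 = 0.9309 = 93.1%

93.1%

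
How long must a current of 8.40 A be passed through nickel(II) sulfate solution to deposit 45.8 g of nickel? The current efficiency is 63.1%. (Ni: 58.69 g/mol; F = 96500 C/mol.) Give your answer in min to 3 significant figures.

n(Ni) = 45.8 / 58.69 = 0.7804 mol
Ni²⁺ + 2e⁻ → Ni, so n(e⁻) = 2 × 0.7804 = 1.561 mol
Q = 1.561 × 96500 / 0.631 = 2.387×10^5 C
t = Q / I = 2.387×10^5 / 8.40 = 28420 s = 474 min

474 min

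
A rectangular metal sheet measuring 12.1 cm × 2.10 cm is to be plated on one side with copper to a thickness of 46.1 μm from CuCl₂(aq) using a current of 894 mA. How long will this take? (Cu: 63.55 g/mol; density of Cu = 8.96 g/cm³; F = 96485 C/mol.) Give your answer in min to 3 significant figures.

59.4 min

Plated area = 12.1 × 2.10 = 25.41 cm²
Volume = 25.41 × 46.1×10⁻⁴ cm = 0.1171 cm³
m(Cu) = 0.1171 × 8.96 = 1.049 g
n(Cu) = 1.049 / 63.55 = 0.01651 mol; n(e⁻) = 2 × 0.01651 = 0.03302 mol
Q = 0.03302 × 96485 = 3186 C
t = 3186 / 0.894 = 3564 s = 59.4 min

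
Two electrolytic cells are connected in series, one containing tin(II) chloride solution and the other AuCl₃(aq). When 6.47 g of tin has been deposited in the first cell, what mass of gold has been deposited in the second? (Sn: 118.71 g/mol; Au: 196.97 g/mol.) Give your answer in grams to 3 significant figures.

n(Sn) = 6.47 / 118.71 = 0.05450 mol
Sn²⁺ + 2e⁻ → Sn, so n(e⁻) = 2 × 0.05450 = 0.1090 mol
Since the cells are in series, n(e⁻) in the Au cell is also 0.1090 mol.
Au³⁺ + 3e⁻ → Au, so n(Au) = 0.1090 / 3 = 0.03633 mol
m(Au) = 0.03633 × 196.97 = 7.16 g

7.16 g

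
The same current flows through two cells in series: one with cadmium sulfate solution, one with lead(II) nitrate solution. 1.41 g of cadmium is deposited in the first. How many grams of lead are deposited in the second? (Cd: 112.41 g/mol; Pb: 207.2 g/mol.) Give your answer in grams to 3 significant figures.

2.60 g

n(Cd) = 1.41 / 112.41 = 0.01254 mol
Cd²⁺ + 2e⁻ → Cd, so n(e⁻) = 2 × 0.01254 = 0.02508 mol
In series, the same 0.02508 mol of electrons flows through the second cell.
Pb²⁺ + 2e⁻ → Pb, so n(Pb) = 0.02508 / 2 = 0.01254 mol
m(Pb) = 0.01254 × 207.2 = 2.60 g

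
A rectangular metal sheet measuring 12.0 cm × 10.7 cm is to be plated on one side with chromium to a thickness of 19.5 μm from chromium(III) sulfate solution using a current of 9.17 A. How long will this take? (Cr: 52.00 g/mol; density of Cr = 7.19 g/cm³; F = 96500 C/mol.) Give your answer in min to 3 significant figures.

Plated area = 12.0 × 10.7 = 128.4 cm²
Volume = 128.4 × 19.5×10⁻⁴ cm = 0.2504 cm³
m(Cr) = 0.2504 × 7.19 = 1.800 g
n(Cr) = 1.800 / 52.00 = 0.03462 mol; n(e⁻) = 3 × 0.03462 = 0.1039 mol
Q = 0.1039 × 96500 = 10030 C
t = 10030 / 9.17 = 1094 s = 18.2 min

18.2 min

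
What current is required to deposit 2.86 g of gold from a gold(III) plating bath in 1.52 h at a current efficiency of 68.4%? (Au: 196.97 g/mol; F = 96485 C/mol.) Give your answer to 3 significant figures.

n(Au) = 2.86 / 196.97 = 0.01452 mol
Au³⁺ + 3e⁻ → Au, so n(e⁻) = 3 × 0.01452 = 0.04356 mol
Q = 0.04356 × 96485 / 0.684 = 6145 C
I = Q / t = 6145 / 5472 s = 1.12 A

1.12 A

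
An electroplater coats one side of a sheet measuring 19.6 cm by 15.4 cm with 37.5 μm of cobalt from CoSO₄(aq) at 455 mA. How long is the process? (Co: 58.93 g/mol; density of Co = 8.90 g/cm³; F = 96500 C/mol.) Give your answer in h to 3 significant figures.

20.1 h

Plated area = 19.6 × 15.4 = 301.8 cm²
Volume = 301.8 × 37.5×10⁻⁴ cm = 1.132 cm³
m(Co) = 1.132 × 8.90 = 10.07 g
n(Co) = 10.07 / 58.93 = 0.1709 mol; n(e⁻) = 2 × 0.1709 = 0.3418 mol
Q = 0.3418 × 96500 = 32980 C
t = 32980 / 0.455 = 72480 s = 20.1 h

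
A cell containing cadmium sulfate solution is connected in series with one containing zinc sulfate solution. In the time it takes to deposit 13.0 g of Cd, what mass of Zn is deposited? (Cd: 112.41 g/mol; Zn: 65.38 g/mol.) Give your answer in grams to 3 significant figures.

n(Cd) = 13.0 / 112.41 = 0.1156 mol
Cd²⁺ + 2e⁻ → Cd, so n(e⁻) = 2 × 0.1156 = 0.2312 mol
The cells are in series, so the same charge (and hence the same n(e⁻) = 0.2312 mol) passes through both.
Zn²⁺ + 2e⁻ → Zn, so n(Zn) = 0.2312 / 2 = 0.1156 mol
m(Zn) = 0.1156 × 65.38 = 7.56 g

7.56 g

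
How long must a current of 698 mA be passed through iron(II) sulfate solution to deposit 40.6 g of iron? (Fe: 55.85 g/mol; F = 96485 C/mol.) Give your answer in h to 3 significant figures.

55.8 h

n(Fe) = 40.6 / 55.85 = 0.7269 mol
Fe²⁺ + 2e⁻ → Fe, so n(e⁻) = 2 × 0.7269 = 1.454 mol
Q = 1.454 × 96485 = 1.403×10^5 C
t = Q / I = 1.403×10^5 / 0.698 = 2.010×10^5 s = 55.8 h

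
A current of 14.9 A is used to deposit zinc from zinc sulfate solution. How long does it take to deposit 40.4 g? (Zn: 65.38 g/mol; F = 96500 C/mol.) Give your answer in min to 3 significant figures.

n(Zn) = 40.4 / 65.38 = 0.6179 mol
Zn²⁺ + 2e⁻ → Zn, so n(e⁻) = 2 × 0.6179 = 1.236 mol
Q = 1.236 × 96500 = 1.193×10^5 C
t = Q / I = 1.193×10^5 / 14.9 = 8007 s = 133 min

133 min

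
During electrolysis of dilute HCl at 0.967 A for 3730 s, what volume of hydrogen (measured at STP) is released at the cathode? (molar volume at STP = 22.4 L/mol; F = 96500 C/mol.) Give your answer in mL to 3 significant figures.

Q = 0.967 A × 3730 s = 3607 C
n(e⁻) = 3607 / 96500 = 0.03738 mol
2H⁺ + 2e⁻ → H₂, so n(H₂) = 0.03738 / 2 = 0.01869 mol
V = 0.01869 × 22.4 = 0.4187 L
= 419 mL

419 mL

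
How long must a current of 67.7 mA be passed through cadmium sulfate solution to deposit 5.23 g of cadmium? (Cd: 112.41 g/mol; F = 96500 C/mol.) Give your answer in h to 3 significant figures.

36.8 h

n(Cd) = 5.23 / 112.41 = 0.04653 mol
Cd²⁺ + 2e⁻ → Cd, so n(e⁻) = 2 × 0.04653 = 0.09306 mol
Q = 0.09306 × 96500 = 8980 C
t = Q / I = 8980 / 0.0677 = 1.326×10^5 s = 36.8 h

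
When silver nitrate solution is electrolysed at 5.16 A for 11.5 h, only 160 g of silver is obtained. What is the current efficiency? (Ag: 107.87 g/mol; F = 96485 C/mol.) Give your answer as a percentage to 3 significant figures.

Q = 5.16 × 41400 = 2.136×10^5 C
n(e⁻) = 2.136×10^5 / 96485 = 2.214 mol
Ag⁺ + e⁻ → Ag, so theoretical n(Ag) = 2.214 mol → 238.8 g
Efficiency = 160 / 238.8 = 0.6700 = 67.0%

67.0%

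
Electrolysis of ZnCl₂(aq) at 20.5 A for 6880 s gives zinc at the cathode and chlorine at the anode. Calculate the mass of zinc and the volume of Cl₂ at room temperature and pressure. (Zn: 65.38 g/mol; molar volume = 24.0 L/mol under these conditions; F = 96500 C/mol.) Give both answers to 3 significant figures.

47.8 g Zn; 17.5 L Cl₂

Q = 20.5 × 6880 = 1.410×10^5 C; n(e⁻) = 1.410×10^5 / 96500 = 1.461 mol
Cathode: Zn²⁺ + 2e⁻ → Zn → n(Zn) = 1.461/2 = 0.7305 mol → 47.8 g
Anode: 2Cl⁻ → Cl₂ + 2e⁻ → n(Cl₂) = 1.461/2 = 0.7305 mol → 17.5 L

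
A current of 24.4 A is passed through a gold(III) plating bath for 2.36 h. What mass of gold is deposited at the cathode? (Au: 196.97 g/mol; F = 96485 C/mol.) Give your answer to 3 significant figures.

Q = It = 24.4 × 8496 = 2.073×10^5 C
Moles of electrons = 2.073×10^5 / 96485 = 2.149 mol
Au³⁺ + 3e⁻ → Au, so n(Au) = 2.149 / 3 = 0.7163 mol
m = 0.7163 × 196.97 = 141 g

141 g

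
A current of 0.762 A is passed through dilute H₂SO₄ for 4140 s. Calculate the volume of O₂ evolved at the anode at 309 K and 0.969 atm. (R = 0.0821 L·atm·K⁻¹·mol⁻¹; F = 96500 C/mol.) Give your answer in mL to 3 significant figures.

Q = 0.762 A × 4140 s = 3155 C
n(e⁻) = Q/F = 3155/96500 = 0.03269 mol
2H₂O → O₂ + 4H⁺ + 4e⁻, so n(O₂) = 0.03269 / 4 = 0.008173 mol
V = nRT/P = 0.008173 × 0.0821 × 309 / 0.969 = 0.2140 L
= 214 mL

214 mL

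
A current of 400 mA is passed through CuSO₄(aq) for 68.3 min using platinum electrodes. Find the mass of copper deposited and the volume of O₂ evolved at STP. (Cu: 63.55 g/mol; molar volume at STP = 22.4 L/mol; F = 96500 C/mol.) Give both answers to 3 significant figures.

Q = 0.400 × 4098 = 1639 C; n(e⁻) = 1639 / 96500 = 0.01698 mol
Cathode: Cu²⁺ + 2e⁻ → Cu → n(Cu) = 0.01698/2 = 0.008490 mol → 0.540 g
Anode: 2H₂O → O₂ + 4H⁺ + 4e⁻ → n(O₂) = 0.01698/4 = 0.004245 mol → 0.0951 L

0.540 g Cu; 0.0951 L O₂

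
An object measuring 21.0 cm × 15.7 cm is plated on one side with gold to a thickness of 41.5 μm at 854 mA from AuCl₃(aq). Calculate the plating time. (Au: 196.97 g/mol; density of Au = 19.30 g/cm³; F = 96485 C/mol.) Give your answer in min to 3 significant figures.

Plated area = 21.0 × 15.7 = 329.7 cm²
Volume = 329.7 × 41.5×10⁻⁴ cm = 1.368 cm³
m(Au) = 1.368 × 19.30 = 26.40 g
n(Au) = 26.40 / 196.97 = 0.1340 mol; n(e⁻) = 3 × 0.1340 = 0.4020 mol
Q = 0.4020 × 96485 = 38790 C
t = 38790 / 0.854 = 45420 s = 757 min

757 min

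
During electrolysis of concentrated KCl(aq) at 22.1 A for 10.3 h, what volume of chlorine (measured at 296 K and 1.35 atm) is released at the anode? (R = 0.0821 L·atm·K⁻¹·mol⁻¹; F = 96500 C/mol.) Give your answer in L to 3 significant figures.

Charge passed = 22.1 × 37080 = 8.195×10^5 C
n(e⁻) = 8.195×10^5 / 96500 = 8.492 mol
2Cl⁻ → Cl₂ + 2e⁻, so n(Cl₂) = 8.492 / 2 = 4.246 mol
V = nRT/P = 4.246 × 0.0821 × 296 / 1.35 = 76.43 L

76.4 L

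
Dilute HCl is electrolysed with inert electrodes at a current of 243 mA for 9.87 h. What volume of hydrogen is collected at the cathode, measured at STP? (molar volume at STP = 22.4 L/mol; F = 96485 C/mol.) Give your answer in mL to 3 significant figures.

Charge passed = 0.243 × 35532 = 8634 C
Moles of electrons = 8634 / 96485 = 0.08949 mol
2H⁺ + 2e⁻ → H₂, so n(H₂) = 0.08949 / 2 = 0.04475 mol
V = 0.04475 × 22.4 = 1.002 L
= 1000 mL

1000 mL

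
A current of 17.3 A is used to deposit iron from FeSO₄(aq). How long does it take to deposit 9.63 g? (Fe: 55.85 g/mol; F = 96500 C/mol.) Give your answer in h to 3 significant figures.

n(Fe) = 9.63 / 55.85 = 0.1724 mol
Fe²⁺ + 2e⁻ → Fe, so n(e⁻) = 2 × 0.1724 = 0.3448 mol
Q = 0.3448 × 96500 = 33270 C
t = Q / I = 33270 / 17.3 = 1923 s = 0.534 h

0.534 h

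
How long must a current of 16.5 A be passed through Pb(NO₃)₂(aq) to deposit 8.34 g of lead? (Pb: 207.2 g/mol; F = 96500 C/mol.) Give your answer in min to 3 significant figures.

n(Pb) = 8.34 / 207.2 = 0.04025 mol
Pb²⁺ + 2e⁻ → Pb, so n(e⁻) = 2 × 0.04025 = 0.08050 mol
Q = 0.08050 × 96500 = 7768 C
t = Q / I = 7768 / 16.5 = 470.8 s = 7.85 min

7.85 min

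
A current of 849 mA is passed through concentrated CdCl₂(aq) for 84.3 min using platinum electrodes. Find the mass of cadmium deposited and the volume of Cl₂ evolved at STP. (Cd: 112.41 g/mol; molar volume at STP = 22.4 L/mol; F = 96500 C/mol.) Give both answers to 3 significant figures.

Q = 0.849 × 5058 = 4294 C; n(e⁻) = 4294 / 96500 = 0.04450 mol
Cathode: Cd²⁺ + 2e⁻ → Cd → n(Cd) = 0.04450/2 = 0.02225 mol → 2.50 g
Anode: 2Cl⁻ → Cl₂ + 2e⁻ → n(Cl₂) = 0.04450/2 = 0.02225 mol → 0.498 L

2.50 g Cd; 0.498 L Cl₂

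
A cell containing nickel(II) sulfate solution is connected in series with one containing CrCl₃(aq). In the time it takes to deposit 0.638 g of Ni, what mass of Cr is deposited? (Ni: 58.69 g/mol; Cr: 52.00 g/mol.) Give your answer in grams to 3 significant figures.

n(Ni) = 0.638 / 58.69 = 0.01087 mol
Ni²⁺ + 2e⁻ → Ni, so n(e⁻) = 2 × 0.01087 = 0.02174 mol
Same current for the same time ⇒ same n(e⁻) = 0.02174 mol in both cells.
Cr³⁺ + 3e⁻ → Cr, so n(Cr) = 0.02174 / 3 = 0.007247 mol
m(Cr) = 0.007247 × 52.00 = 0.377 g

0.377 g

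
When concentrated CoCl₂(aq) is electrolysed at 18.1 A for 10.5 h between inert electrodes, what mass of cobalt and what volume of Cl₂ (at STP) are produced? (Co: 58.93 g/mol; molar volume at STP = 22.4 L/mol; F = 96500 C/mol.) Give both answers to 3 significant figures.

209 g Co; 79.4 L Cl₂

Q = 18.1 × 37800 = 6.842×10^5 C; n(e⁻) = 6.842×10^5 / 96500 = 7.090 mol
Cathode: Co²⁺ + 2e⁻ → Co → n(Co) = 7.090/2 = 3.545 mol → 209 g
Anode: 2Cl⁻ → Cl₂ + 2e⁻ → n(Cl₂) = 7.090/2 = 3.545 mol → 79.4 L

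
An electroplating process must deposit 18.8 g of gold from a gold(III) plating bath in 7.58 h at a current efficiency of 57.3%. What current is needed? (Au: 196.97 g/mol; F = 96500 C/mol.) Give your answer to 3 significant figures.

1.77 A

n(Au) = 18.8 / 196.97 = 0.09545 mol
Au³⁺ + 3e⁻ → Au, so n(e⁻) = 3 × 0.09545 = 0.2864 mol
Q = 0.2864 × 96500 / 0.573 = 48230 C
I = Q / t = 48230 / 27288 s = 1.77 A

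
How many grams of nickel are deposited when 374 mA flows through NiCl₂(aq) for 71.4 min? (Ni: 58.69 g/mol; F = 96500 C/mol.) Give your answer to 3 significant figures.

0.487 g

Charge passed = 0.374 × 4284 = 1602 C
n(e⁻) = Q/F = 1602/96500 = 0.01660 mol
Ni²⁺ + 2e⁻ → Ni, so n(Ni) = 0.01660 / 2 = 0.008300 mol
m = 0.008300 × 58.69 = 0.487 g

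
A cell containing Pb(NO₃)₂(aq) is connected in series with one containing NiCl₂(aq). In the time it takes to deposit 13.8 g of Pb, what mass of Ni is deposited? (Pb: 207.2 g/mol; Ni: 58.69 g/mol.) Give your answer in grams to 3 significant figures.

n(Pb) = 13.8 / 207.2 = 0.06660 mol
Pb²⁺ + 2e⁻ → Pb, so n(e⁻) = 2 × 0.06660 = 0.1332 mol
The cells are in series, so the same charge (and hence the same n(e⁻) = 0.1332 mol) passes through both.
Ni²⁺ + 2e⁻ → Ni, so n(Ni) = 0.1332 / 2 = 0.06660 mol
m(Ni) = 0.06660 × 58.69 = 3.91 g

3.91 g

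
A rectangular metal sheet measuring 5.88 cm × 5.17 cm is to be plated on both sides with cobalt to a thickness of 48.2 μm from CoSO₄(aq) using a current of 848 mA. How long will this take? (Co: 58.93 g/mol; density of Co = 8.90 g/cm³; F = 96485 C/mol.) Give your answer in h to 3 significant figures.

2.80 h

Plated area = 2 × 5.88 × 5.17 = 60.80 cm²
Volume = 60.80 × 48.2×10⁻⁴ cm = 0.2931 cm³
m(Co) = 0.2931 × 8.90 = 2.609 g
n(Co) = 2.609 / 58.93 = 0.04427 mol; n(e⁻) = 2 × 0.04427 = 0.08854 mol
Q = 0.08854 × 96485 = 8543 C
t = 8543 / 0.848 = 10070 s = 2.80 h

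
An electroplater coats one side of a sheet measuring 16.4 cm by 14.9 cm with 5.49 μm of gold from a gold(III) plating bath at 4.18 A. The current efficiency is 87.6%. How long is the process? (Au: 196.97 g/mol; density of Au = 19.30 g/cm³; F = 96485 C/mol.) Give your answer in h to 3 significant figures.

Plated area = 16.4 × 14.9 = 244.4 cm²
Volume = 244.4 × 5.49×10⁻⁴ cm = 0.1342 cm³
m(Au) = 0.1342 × 19.30 = 2.590 g
n(Au) = 2.590 / 196.97 = 0.01315 mol; n(e⁻) = 3 × 0.01315 = 0.03945 mol
Q = 0.03945 × 96485 / 0.876 = 4345 C
t = 4345 / 4.18 = 1039 s = 0.289 h

0.289 h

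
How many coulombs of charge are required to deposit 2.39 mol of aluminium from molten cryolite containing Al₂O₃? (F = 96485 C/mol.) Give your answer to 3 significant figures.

Al³⁺ + 3e⁻ → Al, so n(e⁻) = 3 × 2.39 = 7.170 mol
Q = 7.170 × 96485 = 6.918×10^5 C

6.92×10^5 C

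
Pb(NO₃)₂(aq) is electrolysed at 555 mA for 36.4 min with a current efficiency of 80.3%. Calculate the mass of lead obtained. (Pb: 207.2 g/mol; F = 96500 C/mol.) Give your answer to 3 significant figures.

Q = 0.555 × 2184 = 1212 C
n(e⁻) = 1212 / 96500 = 0.01256 mol
Pb²⁺ + 2e⁻ → Pb, so theoretical m(Pb) = 0.006280 × 207.2 = 1.301 g
Actual mass = 80.3% × 1.301 = 1.04 g

1.04 g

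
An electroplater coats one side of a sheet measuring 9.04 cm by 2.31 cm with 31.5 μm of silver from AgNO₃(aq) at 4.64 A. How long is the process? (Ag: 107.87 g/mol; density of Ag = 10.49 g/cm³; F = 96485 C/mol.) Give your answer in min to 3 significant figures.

Plated area = 9.04 × 2.31 = 20.88 cm²
Volume = 20.88 × 31.5×10⁻⁴ cm = 0.06577 cm³
m(Ag) = 0.06577 × 10.49 = 0.6899 g
n(Ag) = 0.6899 / 107.87 = 0.006396 mol; n(e⁻) = 0.006396 mol
Q = 0.006396 × 96485 = 617.1 C
t = 617.1 / 4.64 = 133.0 s = 2.22 min

2.22 min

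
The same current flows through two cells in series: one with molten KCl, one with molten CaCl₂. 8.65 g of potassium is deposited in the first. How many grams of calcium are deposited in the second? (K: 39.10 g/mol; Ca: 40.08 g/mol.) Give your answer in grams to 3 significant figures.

n(K) = 8.65 / 39.10 = 0.2212 mol
K⁺ + e⁻ → K, so n(e⁻) = 0.2212 mol
The cells are in series, so the same charge (and hence the same n(e⁻) = 0.2212 mol) passes through both.
Ca²⁺ + 2e⁻ → Ca, so n(Ca) = 0.2212 / 2 = 0.1106 mol
m(Ca) = 0.1106 × 40.08 = 4.43 g

4.43 g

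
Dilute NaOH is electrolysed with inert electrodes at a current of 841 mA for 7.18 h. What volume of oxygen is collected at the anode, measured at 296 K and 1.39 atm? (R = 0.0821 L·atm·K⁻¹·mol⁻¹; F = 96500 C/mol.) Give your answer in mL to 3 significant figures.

985 mL

Charge passed = 0.841 × 25848 = 21740 C
Moles of electrons = 21740 / 96500 = 0.2253 mol
2H₂O → O₂ + 4H⁺ + 4e⁻, so n(O₂) = 0.2253 / 4 = 0.05633 mol
V = nRT/P = 0.05633 × 0.0821 × 296 / 1.39 = 0.9848 L
= 985 mL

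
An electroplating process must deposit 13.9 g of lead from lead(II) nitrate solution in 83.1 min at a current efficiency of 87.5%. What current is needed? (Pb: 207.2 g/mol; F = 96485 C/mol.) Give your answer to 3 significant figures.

n(Pb) = 13.9 / 207.2 = 0.06708 mol
Pb²⁺ + 2e⁻ → Pb, so n(e⁻) = 2 × 0.06708 = 0.1342 mol
Q = 0.1342 × 96485 / 0.875 = 14800 C
I = Q / t = 14800 / 4986 s = 2.97 A

2.97 A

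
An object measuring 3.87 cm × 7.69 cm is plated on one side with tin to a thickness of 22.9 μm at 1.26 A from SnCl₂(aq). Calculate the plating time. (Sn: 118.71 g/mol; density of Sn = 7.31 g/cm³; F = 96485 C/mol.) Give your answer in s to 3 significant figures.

643 s

Plated area = 3.87 × 7.69 = 29.76 cm²
Volume = 29.76 × 22.9×10⁻⁴ cm = 0.06815 cm³
m(Sn) = 0.06815 × 7.31 = 0.4982 g
n(Sn) = 0.4982 / 118.71 = 0.004197 mol; n(e⁻) = 2 × 0.004197 = 0.008394 mol
Q = 0.008394 × 96485 = 809.9 C
t = 809.9 / 1.26 = 642.8 s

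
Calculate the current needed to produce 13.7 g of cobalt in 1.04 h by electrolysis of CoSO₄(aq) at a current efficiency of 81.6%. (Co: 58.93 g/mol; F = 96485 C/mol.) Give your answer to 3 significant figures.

14.7 A

n(Co) = 13.7 / 58.93 = 0.2325 mol
Co²⁺ + 2e⁻ → Co, so n(e⁻) = 2 × 0.2325 = 0.4650 mol
Q = 0.4650 × 96485 / 0.816 = 54980 C
I = Q / t = 54980 / 3744 s = 14.7 A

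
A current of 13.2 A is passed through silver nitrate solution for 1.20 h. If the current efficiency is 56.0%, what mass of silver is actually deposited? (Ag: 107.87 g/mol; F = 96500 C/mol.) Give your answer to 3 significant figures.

Q = 13.2 × 4320 = 57020 C
n(e⁻) = 57020 / 96500 = 0.5909 mol
Ag⁺ + e⁻ → Ag, so theoretical m(Ag) = 0.5909 × 107.87 = 63.74 g
Actual mass = 56.0% × 63.74 = 35.7 g

35.7 g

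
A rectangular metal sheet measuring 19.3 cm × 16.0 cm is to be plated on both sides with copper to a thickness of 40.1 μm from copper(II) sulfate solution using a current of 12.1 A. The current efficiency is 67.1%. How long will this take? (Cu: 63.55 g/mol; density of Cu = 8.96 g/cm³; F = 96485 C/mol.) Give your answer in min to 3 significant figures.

138 min

Plated area = 2 × 19.3 × 16.0 = 617.6 cm²
Volume = 617.6 × 40.1×10⁻⁴ cm = 2.477 cm³
m(Cu) = 2.477 × 8.96 = 22.19 g
n(Cu) = 22.19 / 63.55 = 0.3492 mol; n(e⁻) = 2 × 0.3492 = 0.6984 mol
Q = 0.6984 × 96485 / 0.671 = 1.004×10^5 C
t = 1.004×10^5 / 12.1 = 8298 s = 138 min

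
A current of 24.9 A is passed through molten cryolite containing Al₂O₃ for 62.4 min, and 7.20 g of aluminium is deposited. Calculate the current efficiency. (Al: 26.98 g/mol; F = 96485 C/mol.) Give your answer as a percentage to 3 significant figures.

82.9%

Q = 24.9 × 3744 = 93230 C
n(e⁻) = 93230 / 96485 = 0.9663 mol
Al³⁺ + 3e⁻ → Al, so theoretical n(Al) = 0.3221 mol → 8.690 g
Efficiency = 7.20 / 8.690 = 0.8285 = 82.9%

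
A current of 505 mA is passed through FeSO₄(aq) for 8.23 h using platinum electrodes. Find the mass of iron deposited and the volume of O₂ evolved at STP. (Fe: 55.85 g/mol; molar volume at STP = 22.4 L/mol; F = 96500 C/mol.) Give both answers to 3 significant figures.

Q = 0.505 × 29628 = 14960 C; n(e⁻) = 14960 / 96500 = 0.1550 mol
Cathode: Fe²⁺ + 2e⁻ → Fe → n(Fe) = 0.1550/2 = 0.07750 mol → 4.33 g
Anode: 2H₂O → O₂ + 4H⁺ + 4e⁻ → n(O₂) = 0.1550/4 = 0.03875 mol → 0.868 L

4.33 g Fe; 0.868 L O₂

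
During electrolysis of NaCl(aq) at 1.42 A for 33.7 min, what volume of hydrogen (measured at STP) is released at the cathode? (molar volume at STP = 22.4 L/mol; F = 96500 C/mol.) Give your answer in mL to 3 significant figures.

333 mL

Charge passed = 1.42 × 2022 = 2871 C
Moles of electrons = 2871 / 96500 = 0.02975 mol
2H⁺ + 2e⁻ → H₂, so n(H₂) = 0.02975 / 2 = 0.01488 mol
V = 0.01488 × 22.4 = 0.3333 L
= 333 mL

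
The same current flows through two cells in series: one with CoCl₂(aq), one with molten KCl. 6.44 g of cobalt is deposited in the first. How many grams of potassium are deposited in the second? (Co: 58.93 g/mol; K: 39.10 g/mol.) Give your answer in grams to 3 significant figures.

8.55 g

n(Co) = 6.44 / 58.93 = 0.1093 mol
Co²⁺ + 2e⁻ → Co, so n(e⁻) = 2 × 0.1093 = 0.2186 mol
The cells are in series, so the same charge (and hence the same n(e⁻) = 0.2186 mol) passes through both.
K⁺ + e⁻ → K, so n(K) = 0.2186 mol
m(K) = 0.2186 × 39.10 = 8.55 g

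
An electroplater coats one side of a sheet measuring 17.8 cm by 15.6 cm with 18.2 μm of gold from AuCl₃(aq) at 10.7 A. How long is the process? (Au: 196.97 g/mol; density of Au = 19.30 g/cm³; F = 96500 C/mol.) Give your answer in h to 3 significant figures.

Plated area = 17.8 × 15.6 = 277.7 cm²
Volume = 277.7 × 18.2×10⁻⁴ cm = 0.5054 cm³
m(Au) = 0.5054 × 19.30 = 9.754 g
n(Au) = 9.754 / 196.97 = 0.04952 mol; n(e⁻) = 3 × 0.04952 = 0.1486 mol
Q = 0.1486 × 96500 = 14340 C
t = 14340 / 10.7 = 1340 s = 0.372 h

0.372 h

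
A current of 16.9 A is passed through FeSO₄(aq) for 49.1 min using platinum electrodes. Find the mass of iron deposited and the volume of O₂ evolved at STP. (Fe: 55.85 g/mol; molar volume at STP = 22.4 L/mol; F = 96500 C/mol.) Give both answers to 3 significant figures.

Q = 16.9 × 2946 = 49790 C; n(e⁻) = 49790 / 96500 = 0.5160 mol
Cathode: Fe²⁺ + 2e⁻ → Fe → n(Fe) = 0.5160/2 = 0.2580 mol → 14.4 g
Anode: 2H₂O → O₂ + 4H⁺ + 4e⁻ → n(O₂) = 0.5160/4 = 0.1290 mol → 2.89 L

14.4 g Fe; 2.89 L O₂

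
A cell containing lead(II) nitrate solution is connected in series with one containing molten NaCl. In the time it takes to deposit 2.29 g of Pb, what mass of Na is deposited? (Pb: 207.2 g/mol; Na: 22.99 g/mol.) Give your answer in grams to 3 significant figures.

0.508 g

n(Pb) = 2.29 / 207.2 = 0.01105 mol
Pb²⁺ + 2e⁻ → Pb, so n(e⁻) = 2 × 0.01105 = 0.02210 mol
The cells are in series, so the same charge (and hence the same n(e⁻) = 0.02210 mol) passes through both.
Na⁺ + e⁻ → Na, so n(Na) = 0.02210 mol
m(Na) = 0.02210 × 22.99 = 0.508 g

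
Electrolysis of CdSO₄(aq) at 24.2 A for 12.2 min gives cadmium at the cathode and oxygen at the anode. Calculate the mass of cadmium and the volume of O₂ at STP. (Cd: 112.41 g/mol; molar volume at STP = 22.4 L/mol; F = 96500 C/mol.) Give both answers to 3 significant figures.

Q = 24.2 × 732 = 17710 C; n(e⁻) = 17710 / 96500 = 0.1835 mol
Cathode: Cd²⁺ + 2e⁻ → Cd → n(Cd) = 0.1835/2 = 0.09175 mol → 10.3 g
Anode: 2H₂O → O₂ + 4H⁺ + 4e⁻ → n(O₂) = 0.1835/4 = 0.04588 mol → 1.03 L

10.3 g Cd; 1.03 L O₂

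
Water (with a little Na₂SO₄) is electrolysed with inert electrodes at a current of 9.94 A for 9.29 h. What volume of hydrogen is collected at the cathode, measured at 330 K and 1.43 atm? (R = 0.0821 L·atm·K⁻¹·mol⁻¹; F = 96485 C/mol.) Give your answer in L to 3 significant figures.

32.6 L

Charge passed = 9.94 × 33444 = 3.324×10^5 C
Moles of electrons = 3.324×10^5 / 96485 = 3.445 mol
2H⁺ + 2e⁻ → H₂, so n(H₂) = 3.445 / 2 = 1.723 mol
V = nRT/P = 1.723 × 0.0821 × 330 / 1.43 = 32.64 L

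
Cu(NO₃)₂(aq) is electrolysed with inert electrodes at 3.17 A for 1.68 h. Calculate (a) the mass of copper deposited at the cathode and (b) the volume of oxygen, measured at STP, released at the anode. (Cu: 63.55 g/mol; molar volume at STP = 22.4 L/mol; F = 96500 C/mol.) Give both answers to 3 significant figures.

6.31 g Cu; 1.11 L O₂

Q = 3.17 × 6048 = 19170 C; n(e⁻) = 19170 / 96500 = 0.1987 mol
Cathode: Cu²⁺ + 2e⁻ → Cu → n(Cu) = 0.1987/2 = 0.09935 mol → 6.31 g
Anode: 2H₂O → O₂ + 4H⁺ + 4e⁻ → n(O₂) = 0.1987/4 = 0.04968 mol → 1.11 L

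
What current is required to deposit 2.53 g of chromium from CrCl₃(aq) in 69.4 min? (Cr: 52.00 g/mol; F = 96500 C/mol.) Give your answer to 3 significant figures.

3.38 A

n(Cr) = 2.53 / 52.00 = 0.04865 mol
Cr³⁺ + 3e⁻ → Cr, so n(e⁻) = 3 × 0.04865 = 0.1460 mol
Q = 0.1460 × 96500 = 14090 C
I = Q / t = 14090 / 4164 s = 3.38 A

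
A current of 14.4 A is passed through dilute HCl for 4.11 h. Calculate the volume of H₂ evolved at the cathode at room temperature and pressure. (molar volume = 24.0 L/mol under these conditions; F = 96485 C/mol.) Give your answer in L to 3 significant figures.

26.5 L

Charge passed = 14.4 × 14796 = 2.131×10^5 C
n(e⁻) = 2.131×10^5 / 96485 = 2.209 mol
2H⁺ + 2e⁻ → H₂, so n(H₂) = 2.209 / 2 = 1.105 mol
V = 1.105 × 24.0 = 26.52 L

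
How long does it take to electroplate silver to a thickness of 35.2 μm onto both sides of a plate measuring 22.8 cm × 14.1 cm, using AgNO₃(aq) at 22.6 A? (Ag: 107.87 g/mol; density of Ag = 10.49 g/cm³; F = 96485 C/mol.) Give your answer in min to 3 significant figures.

15.7 min

Plated area = 2 × 22.8 × 14.1 = 643.0 cm²
Volume = 643.0 × 35.2×10⁻⁴ cm = 2.263 cm³
m(Ag) = 2.263 × 10.49 = 23.74 g
n(Ag) = 23.74 / 107.87 = 0.2201 mol; n(e⁻) = 0.2201 mol
Q = 0.2201 × 96485 = 21240 C
t = 21240 / 22.6 = 939.8 s = 15.7 min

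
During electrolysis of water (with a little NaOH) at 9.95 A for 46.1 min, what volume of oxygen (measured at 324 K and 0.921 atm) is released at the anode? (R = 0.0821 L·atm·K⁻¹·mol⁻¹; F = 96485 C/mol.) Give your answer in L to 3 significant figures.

2.06 L

Charge passed = 9.95 × 2766 = 27520 C
n(e⁻) = Q/F = 27520/96485 = 0.2852 mol
2H₂O → O₂ + 4H⁺ + 4e⁻, so n(O₂) = 0.2852 / 4 = 0.07130 mol
V = nRT/P = 0.07130 × 0.0821 × 324 / 0.921 = 2.059 L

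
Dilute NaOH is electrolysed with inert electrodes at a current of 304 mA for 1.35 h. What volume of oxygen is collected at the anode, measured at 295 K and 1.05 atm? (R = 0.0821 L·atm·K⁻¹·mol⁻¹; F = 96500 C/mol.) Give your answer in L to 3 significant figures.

Q = It = 0.304 × 4860 = 1477 C
Moles of electrons = 1477 / 96500 = 0.01531 mol
2H₂O → O₂ + 4H⁺ + 4e⁻, so n(O₂) = 0.01531 / 4 = 0.003828 mol
V = nRT/P = 0.003828 × 0.0821 × 295 / 1.05 = 0.08830 L

0.0883 L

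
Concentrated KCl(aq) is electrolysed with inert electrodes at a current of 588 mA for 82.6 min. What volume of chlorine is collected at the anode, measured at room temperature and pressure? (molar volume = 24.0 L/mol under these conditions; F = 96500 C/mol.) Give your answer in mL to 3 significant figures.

Charge passed = 0.588 × 4956 = 2914 C
Moles of electrons = 2914 / 96500 = 0.03020 mol
2Cl⁻ → Cl₂ + 2e⁻, so n(Cl₂) = 0.03020 / 2 = 0.01510 mol
V = 0.01510 × 24.0 = 0.3624 L
= 362 mL

362 mL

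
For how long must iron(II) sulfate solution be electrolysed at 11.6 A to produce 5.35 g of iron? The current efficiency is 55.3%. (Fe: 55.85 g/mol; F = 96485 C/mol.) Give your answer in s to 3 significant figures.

n(Fe) = 5.35 / 55.85 = 0.09579 mol
Fe²⁺ + 2e⁻ → Fe, so n(e⁻) = 2 × 0.09579 = 0.1916 mol
Q = 0.1916 × 96485 / 0.553 = 33430 C
t = Q / I = 33430 / 11.6 = 2882 s

2880 s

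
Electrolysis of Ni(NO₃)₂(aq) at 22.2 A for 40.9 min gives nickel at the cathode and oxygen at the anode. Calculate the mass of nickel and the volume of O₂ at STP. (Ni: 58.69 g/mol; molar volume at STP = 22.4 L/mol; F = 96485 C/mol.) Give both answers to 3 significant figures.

Q = 22.2 × 2454 = 54480 C; n(e⁻) = 54480 / 96485 = 0.5646 mol
Cathode: Ni²⁺ + 2e⁻ → Ni → n(Ni) = 0.5646/2 = 0.2823 mol → 16.6 g
Anode: 2H₂O → O₂ + 4H⁺ + 4e⁻ → n(O₂) = 0.5646/4 = 0.1412 mol → 3.16 L

16.6 g Ni; 3.16 L O₂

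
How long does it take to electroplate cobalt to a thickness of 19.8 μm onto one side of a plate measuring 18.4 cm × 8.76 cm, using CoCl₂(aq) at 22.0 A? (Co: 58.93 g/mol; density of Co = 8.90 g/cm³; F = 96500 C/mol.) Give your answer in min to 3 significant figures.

7.05 min

Plated area = 18.4 × 8.76 = 161.2 cm²
Volume = 161.2 × 19.8×10⁻⁴ cm = 0.3192 cm³
m(Co) = 0.3192 × 8.90 = 2.841 g
n(Co) = 2.841 / 58.93 = 0.04821 mol; n(e⁻) = 2 × 0.04821 = 0.09642 mol
Q = 0.09642 × 96500 = 9305 C
t = 9305 / 22.0 = 423.0 s = 7.05 min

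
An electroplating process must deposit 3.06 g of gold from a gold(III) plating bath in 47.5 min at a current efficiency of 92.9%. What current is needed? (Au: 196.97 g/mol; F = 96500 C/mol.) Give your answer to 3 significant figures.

n(Au) = 3.06 / 196.97 = 0.01554 mol
Au³⁺ + 3e⁻ → Au, so n(e⁻) = 3 × 0.01554 = 0.04662 mol
Q = 0.04662 × 96500 / 0.929 = 4843 C
I = Q / t = 4843 / 2850 s = 1.70 A

1.70 A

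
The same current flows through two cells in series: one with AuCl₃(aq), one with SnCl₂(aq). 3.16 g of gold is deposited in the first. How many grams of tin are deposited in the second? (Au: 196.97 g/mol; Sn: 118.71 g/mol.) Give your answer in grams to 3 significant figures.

n(Au) = 3.16 / 196.97 = 0.01604 mol
Au³⁺ + 3e⁻ → Au, so n(e⁻) = 3 × 0.01604 = 0.04812 mol
Since the cells are in series, n(e⁻) in the Sn cell is also 0.04812 mol.
Sn²⁺ + 2e⁻ → Sn, so n(Sn) = 0.04812 / 2 = 0.02406 mol
m(Sn) = 0.02406 × 118.71 = 2.86 g

2.86 g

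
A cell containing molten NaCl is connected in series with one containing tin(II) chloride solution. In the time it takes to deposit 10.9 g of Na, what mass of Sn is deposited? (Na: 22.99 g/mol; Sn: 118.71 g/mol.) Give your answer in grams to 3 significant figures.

28.1 g

n(Na) = 10.9 / 22.99 = 0.4741 mol
Na⁺ + e⁻ → Na, so n(e⁻) = 0.4741 mol
Since the cells are in series, n(e⁻) in the Sn cell is also 0.4741 mol.
Sn²⁺ + 2e⁻ → Sn, so n(Sn) = 0.4741 / 2 = 0.2371 mol
m(Sn) = 0.2371 × 118.71 = 28.1 g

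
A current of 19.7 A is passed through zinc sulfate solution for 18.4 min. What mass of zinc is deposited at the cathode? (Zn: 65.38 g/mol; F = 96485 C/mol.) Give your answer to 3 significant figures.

Charge passed = 19.7 × 1104 = 21750 C
Moles of electrons = 21750 / 96485 = 0.2254 mol
Zn²⁺ + 2e⁻ → Zn, so n(Zn) = 0.2254 / 2 = 0.1127 mol
m = 0.1127 × 65.38 = 7.37 g

7.37 g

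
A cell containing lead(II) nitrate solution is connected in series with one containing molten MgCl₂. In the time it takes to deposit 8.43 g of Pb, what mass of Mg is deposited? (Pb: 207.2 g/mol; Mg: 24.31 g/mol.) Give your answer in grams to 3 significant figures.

n(Pb) = 8.43 / 207.2 = 0.04069 mol
Pb²⁺ + 2e⁻ → Pb, so n(e⁻) = 2 × 0.04069 = 0.08138 mol
In series, the same 0.08138 mol of electrons flows through the second cell.
Mg²⁺ + 2e⁻ → Mg, so n(Mg) = 0.08138 / 2 = 0.04069 mol
m(Mg) = 0.04069 × 24.31 = 0.989 g

0.989 g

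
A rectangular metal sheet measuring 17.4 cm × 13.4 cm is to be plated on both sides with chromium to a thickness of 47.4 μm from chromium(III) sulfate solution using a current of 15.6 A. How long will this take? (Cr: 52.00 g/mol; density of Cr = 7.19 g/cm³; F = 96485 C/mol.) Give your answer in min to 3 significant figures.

94.5 min

Plated area = 2 × 17.4 × 13.4 = 466.3 cm²
Volume = 466.3 × 47.4×10⁻⁴ cm = 2.210 cm³
m(Cr) = 2.210 × 7.19 = 15.89 g
n(Cr) = 15.89 / 52.00 = 0.3056 mol; n(e⁻) = 3 × 0.3056 = 0.9168 mol
Q = 0.9168 × 96485 = 88460 C
t = 88460 / 15.6 = 5671 s = 94.5 min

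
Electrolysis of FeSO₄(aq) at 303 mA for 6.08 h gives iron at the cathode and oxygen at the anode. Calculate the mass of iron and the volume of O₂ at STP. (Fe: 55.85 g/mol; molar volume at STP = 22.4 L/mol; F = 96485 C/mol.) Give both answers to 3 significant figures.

1.92 g Fe; 0.385 L O₂

Q = 0.303 × 21888 = 6632 C; n(e⁻) = 6632 / 96485 = 0.06874 mol
Cathode: Fe²⁺ + 2e⁻ → Fe → n(Fe) = 0.06874/2 = 0.03437 mol → 1.92 g
Anode: 2H₂O → O₂ + 4H⁺ + 4e⁻ → n(O₂) = 0.06874/4 = 0.01719 mol → 0.385 L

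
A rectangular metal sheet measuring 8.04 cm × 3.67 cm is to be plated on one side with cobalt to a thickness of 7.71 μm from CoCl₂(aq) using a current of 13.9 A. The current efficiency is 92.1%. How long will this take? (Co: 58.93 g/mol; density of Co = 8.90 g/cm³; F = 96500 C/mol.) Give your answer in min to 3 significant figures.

0.863 min

Plated area = 8.04 × 3.67 = 29.51 cm²
Volume = 29.51 × 7.71×10⁻⁴ cm = 0.02275 cm³
m(Co) = 0.02275 × 8.90 = 0.2025 g
n(Co) = 0.2025 / 58.93 = 0.003436 mol; n(e⁻) = 2 × 0.003436 = 0.006872 mol
Q = 0.006872 × 96500 / 0.921 = 720.0 C
t = 720.0 / 13.9 = 51.80 s = 0.863 min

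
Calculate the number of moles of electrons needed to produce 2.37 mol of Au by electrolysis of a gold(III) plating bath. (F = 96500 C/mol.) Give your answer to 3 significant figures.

7.11 mol

Au³⁺ + 3e⁻ → Au, so n(e⁻) = 3 × 2.37 = 7.110 mol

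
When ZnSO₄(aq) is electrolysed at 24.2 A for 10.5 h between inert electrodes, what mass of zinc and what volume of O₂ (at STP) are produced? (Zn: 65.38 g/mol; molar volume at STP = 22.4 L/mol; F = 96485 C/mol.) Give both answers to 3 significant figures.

310 g Zn; 53.1 L O₂

Q = 24.2 × 37800 = 9.148×10^5 C; n(e⁻) = 9.148×10^5 / 96485 = 9.481 mol
Cathode: Zn²⁺ + 2e⁻ → Zn → n(Zn) = 9.481/2 = 4.741 mol → 310 g
Anode: 2H₂O → O₂ + 4H⁺ + 4e⁻ → n(O₂) = 9.481/4 = 2.370 mol → 53.1 L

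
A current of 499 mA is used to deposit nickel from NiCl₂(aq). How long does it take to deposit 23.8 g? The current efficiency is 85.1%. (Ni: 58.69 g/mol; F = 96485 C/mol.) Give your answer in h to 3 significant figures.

n(Ni) = 23.8 / 58.69 = 0.4055 mol
Ni²⁺ + 2e⁻ → Ni, so n(e⁻) = 2 × 0.4055 = 0.8110 mol
Q = 0.8110 × 96485 / 0.851 = 91950 C
t = Q / I = 91950 / 0.499 = 1.843×10^5 s = 51.2 h

51.2 h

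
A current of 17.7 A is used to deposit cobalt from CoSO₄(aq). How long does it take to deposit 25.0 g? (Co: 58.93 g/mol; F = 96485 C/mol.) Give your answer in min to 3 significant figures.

n(Co) = 25.0 / 58.93 = 0.4242 mol
Co²⁺ + 2e⁻ → Co, so n(e⁻) = 2 × 0.4242 = 0.8484 mol
Q = 0.8484 × 96485 = 81860 C
t = Q / I = 81860 / 17.7 = 4625 s = 77.1 min

77.1 min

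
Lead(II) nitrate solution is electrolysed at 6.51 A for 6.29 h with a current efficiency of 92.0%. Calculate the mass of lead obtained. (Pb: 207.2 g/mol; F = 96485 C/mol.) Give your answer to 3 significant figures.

Q = 6.51 × 22644 = 1.474×10^5 C
n(e⁻) = 1.474×10^5 / 96485 = 1.528 mol
Pb²⁺ + 2e⁻ → Pb, so theoretical m(Pb) = 0.7640 × 207.2 = 158.3 g
Actual mass = 92.0% × 158.3 = 146 g

146 g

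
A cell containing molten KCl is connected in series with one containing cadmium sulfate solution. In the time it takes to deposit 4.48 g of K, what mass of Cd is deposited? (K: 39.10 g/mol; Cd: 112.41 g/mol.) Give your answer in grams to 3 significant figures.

n(K) = 4.48 / 39.10 = 0.1146 mol
K⁺ + e⁻ → K, so n(e⁻) = 0.1146 mol
In series, the same 0.1146 mol of electrons flows through the second cell.
Cd²⁺ + 2e⁻ → Cd, so n(Cd) = 0.1146 / 2 = 0.05730 mol
m(Cd) = 0.05730 × 112.41 = 6.44 g

6.44 g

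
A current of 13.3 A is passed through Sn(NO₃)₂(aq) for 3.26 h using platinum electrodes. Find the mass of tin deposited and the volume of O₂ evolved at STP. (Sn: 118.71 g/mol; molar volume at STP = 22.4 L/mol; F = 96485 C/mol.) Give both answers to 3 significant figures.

Q = 13.3 × 11736 = 1.561×10^5 C; n(e⁻) = 1.561×10^5 / 96485 = 1.618 mol
Cathode: Sn²⁺ + 2e⁻ → Sn → n(Sn) = 1.618/2 = 0.8090 mol → 96.0 g
Anode: 2H₂O → O₂ + 4H⁺ + 4e⁻ → n(O₂) = 1.618/4 = 0.4045 mol → 9.06 L

96.0 g Sn; 9.06 L O₂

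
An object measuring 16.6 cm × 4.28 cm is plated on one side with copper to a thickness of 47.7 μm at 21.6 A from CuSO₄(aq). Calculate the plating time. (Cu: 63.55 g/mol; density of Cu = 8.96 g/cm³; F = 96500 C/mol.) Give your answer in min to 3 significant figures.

Plated area = 16.6 × 4.28 = 71.05 cm²
Volume = 71.05 × 47.7×10⁻⁴ cm = 0.3389 cm³
m(Cu) = 0.3389 × 8.96 = 3.037 g
n(Cu) = 3.037 / 63.55 = 0.04779 mol; n(e⁻) = 2 × 0.04779 = 0.09558 mol
Q = 0.09558 × 96500 = 9223 C
t = 9223 / 21.6 = 427.0 s = 7.12 min

7.12 min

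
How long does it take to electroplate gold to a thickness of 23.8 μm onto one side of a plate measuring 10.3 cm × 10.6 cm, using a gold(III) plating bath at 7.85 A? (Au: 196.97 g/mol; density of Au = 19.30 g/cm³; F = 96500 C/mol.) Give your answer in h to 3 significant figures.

Plated area = 10.3 × 10.6 = 109.2 cm²
Volume = 109.2 × 23.8×10⁻⁴ cm = 0.2599 cm³
m(Au) = 0.2599 × 19.30 = 5.016 g
n(Au) = 5.016 / 196.97 = 0.02547 mol; n(e⁻) = 3 × 0.02547 = 0.07641 mol
Q = 0.07641 × 96500 = 7374 C
t = 7374 / 7.85 = 939.4 s = 0.261 h

0.261 h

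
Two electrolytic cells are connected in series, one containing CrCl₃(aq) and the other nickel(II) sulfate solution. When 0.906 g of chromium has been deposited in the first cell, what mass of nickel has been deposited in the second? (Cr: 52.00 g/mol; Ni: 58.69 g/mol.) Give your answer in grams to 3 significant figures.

n(Cr) = 0.906 / 52.00 = 0.01742 mol
Cr³⁺ + 3e⁻ → Cr, so n(e⁻) = 3 × 0.01742 = 0.05226 mol
The cells are in series, so the same charge (and hence the same n(e⁻) = 0.05226 mol) passes through both.
Ni²⁺ + 2e⁻ → Ni, so n(Ni) = 0.05226 / 2 = 0.02613 mol
m(Ni) = 0.02613 × 58.69 = 1.53 g

1.53 g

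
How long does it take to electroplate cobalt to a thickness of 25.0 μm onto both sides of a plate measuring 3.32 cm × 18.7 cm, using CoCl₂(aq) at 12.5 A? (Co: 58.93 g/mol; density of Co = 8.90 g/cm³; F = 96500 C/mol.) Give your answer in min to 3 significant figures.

Plated area = 2 × 3.32 × 18.7 = 124.2 cm²
Volume = 124.2 × 25.0×10⁻⁴ cm = 0.3105 cm³
m(Co) = 0.3105 × 8.90 = 2.763 g
n(Co) = 2.763 / 58.93 = 0.04689 mol; n(e⁻) = 2 × 0.04689 = 0.09378 mol
Q = 0.09378 × 96500 = 9050 C
t = 9050 / 12.5 = 724.0 s = 12.1 min

12.1 min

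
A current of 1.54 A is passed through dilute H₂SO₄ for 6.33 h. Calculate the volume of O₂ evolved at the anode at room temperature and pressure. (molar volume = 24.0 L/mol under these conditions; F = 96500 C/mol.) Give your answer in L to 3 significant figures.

2.18 L

Q = 1.54 A × 22788 s = 35090 C
n(e⁻) = 35090 / 96500 = 0.3636 mol
2H₂O → O₂ + 4H⁺ + 4e⁻, so n(O₂) = 0.3636 / 4 = 0.09090 mol
V = 0.09090 × 24.0 = 2.182 L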